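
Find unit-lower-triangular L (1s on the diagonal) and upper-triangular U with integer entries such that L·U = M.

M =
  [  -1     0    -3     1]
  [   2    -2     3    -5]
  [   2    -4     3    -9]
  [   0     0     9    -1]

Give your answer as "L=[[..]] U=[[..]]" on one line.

L=[[1,0,0,0],[-2,1,0,0],[-2,2,1,0],[0,0,3,1]] U=[[-1,0,-3,1],[0,-2,-3,-3],[0,0,3,-1],[0,0,0,2]]

  r1 -= -2·r0 → [0,-2,-3,-3]
  r2 -= -2·r0 → [0,-4,-3,-7]
  r3 -= 0·r0 → [0,0,9,-1]
  r2 -= 2·r1 → [0,0,3,-1]
  r3 -= 0·r1 → [0,0,9,-1]
  r3 -= 3·r2 → [0,0,0,2]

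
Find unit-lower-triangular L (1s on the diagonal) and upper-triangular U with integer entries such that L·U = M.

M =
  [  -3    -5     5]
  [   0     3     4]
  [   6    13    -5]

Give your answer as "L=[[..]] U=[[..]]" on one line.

  r1 -= 0·r0 → [0,3,4]
  r2 -= -2·r0 → [0,3,5]
  r2 -= 1·r1 → [0,0,1]

L=[[1,0,0],[0,1,0],[-2,1,1]] U=[[-3,-5,5],[0,3,4],[0,0,1]]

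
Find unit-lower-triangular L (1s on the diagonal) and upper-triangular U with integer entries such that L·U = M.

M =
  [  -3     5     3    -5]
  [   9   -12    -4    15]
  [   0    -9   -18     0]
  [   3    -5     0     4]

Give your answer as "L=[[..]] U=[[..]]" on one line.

  row1 -= -3·row0 → [0,3,5,0]
  row2 -= 0·row0 → [0,-9,-18,0]
  row3 -= -1·row0 → [0,0,3,-1]
  row2 -= -3·row1 → [0,0,-3,0]
  row3 -= 0·row1 → [0,0,3,-1]
  row3 -= -1·row2 → [0,0,0,-1]

L=[[1,0,0,0],[-3,1,0,0],[0,-3,1,0],[-1,0,-1,1]] U=[[-3,5,3,-5],[0,3,5,0],[0,0,-3,0],[0,0,0,-1]]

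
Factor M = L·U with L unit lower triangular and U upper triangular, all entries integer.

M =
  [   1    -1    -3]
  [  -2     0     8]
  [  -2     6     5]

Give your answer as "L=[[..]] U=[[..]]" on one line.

  r1 -= -2·r0 → [0,-2,2]
  r2 -= -2·r0 → [0,4,-1]
  r2 -= -2·r1 → [0,0,3]

L=[[1,0,0],[-2,1,0],[-2,-2,1]] U=[[1,-1,-3],[0,-2,2],[0,0,3]]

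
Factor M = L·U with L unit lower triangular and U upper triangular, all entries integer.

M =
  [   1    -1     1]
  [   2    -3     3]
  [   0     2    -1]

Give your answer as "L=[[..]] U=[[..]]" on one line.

L=[[1,0,0],[2,1,0],[0,-2,1]] U=[[1,-1,1],[0,-1,1],[0,0,1]]

  r1 -= 2·r0 → [0,-1,1]
  r2 -= 0·r0 → [0,2,-1]
  r2 -= -2·r1 → [0,0,1]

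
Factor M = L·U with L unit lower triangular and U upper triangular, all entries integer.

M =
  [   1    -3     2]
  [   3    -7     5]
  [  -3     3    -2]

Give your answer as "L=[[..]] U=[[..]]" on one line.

  R1 -= 3·R0 → [0,2,-1]
  R2 -= -3·R0 → [0,-6,4]
  R2 -= -3·R1 → [0,0,1]

L=[[1,0,0],[3,1,0],[-3,-3,1]] U=[[1,-3,2],[0,2,-1],[0,0,1]]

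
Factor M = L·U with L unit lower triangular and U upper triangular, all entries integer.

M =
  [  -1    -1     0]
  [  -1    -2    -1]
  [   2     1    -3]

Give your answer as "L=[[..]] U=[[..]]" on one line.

  R1 -= 1·R0 → [0,-1,-1]
  R2 -= -2·R0 → [0,-1,-3]
  R2 -= 1·R1 → [0,0,-2]

L=[[1,0,0],[1,1,0],[-2,1,1]] U=[[-1,-1,0],[0,-1,-1],[0,0,-2]]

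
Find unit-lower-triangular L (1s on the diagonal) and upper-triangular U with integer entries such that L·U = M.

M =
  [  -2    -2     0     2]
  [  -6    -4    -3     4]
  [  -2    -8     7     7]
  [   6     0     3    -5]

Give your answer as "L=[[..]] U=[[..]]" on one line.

  R1 -= 3·R0 → [0,2,-3,-2]
  R2 -= 1·R0 → [0,-6,7,5]
  R3 -= -3·R0 → [0,-6,3,1]
  R2 -= -3·R1 → [0,0,-2,-1]
  R3 -= -3·R1 → [0,0,-6,-5]
  R3 -= 3·R2 → [0,0,0,-2]

L=[[1,0,0,0],[3,1,0,0],[1,-3,1,0],[-3,-3,3,1]] U=[[-2,-2,0,2],[0,2,-3,-2],[0,0,-2,-1],[0,0,0,-2]]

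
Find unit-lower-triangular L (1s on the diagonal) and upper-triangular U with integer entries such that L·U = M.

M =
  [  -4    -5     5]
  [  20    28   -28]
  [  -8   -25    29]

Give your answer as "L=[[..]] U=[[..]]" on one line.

  R1 -= -5·R0 → [0,3,-3]
  R2 -= 2·R0 → [0,-15,19]
  R2 -= -5·R1 → [0,0,4]

L=[[1,0,0],[-5,1,0],[2,-5,1]] U=[[-4,-5,5],[0,3,-3],[0,0,4]]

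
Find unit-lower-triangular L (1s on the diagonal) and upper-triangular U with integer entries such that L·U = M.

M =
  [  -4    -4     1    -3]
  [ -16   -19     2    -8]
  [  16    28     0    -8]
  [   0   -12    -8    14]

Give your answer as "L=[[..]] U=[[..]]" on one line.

L=[[1,0,0,0],[4,1,0,0],[-4,-4,1,0],[0,4,0,1]] U=[[-4,-4,1,-3],[0,-3,-2,4],[0,0,-4,-4],[0,0,0,-2]]

  row1 -= 4·row0 → [0,-3,-2,4]
  row2 -= -4·row0 → [0,12,4,-20]
  row3 -= 0·row0 → [0,-12,-8,14]
  row2 -= -4·row1 → [0,0,-4,-4]
  row3 -= 4·row1 → [0,0,0,-2]
  row3 -= 0·row2 → [0,0,0,-2]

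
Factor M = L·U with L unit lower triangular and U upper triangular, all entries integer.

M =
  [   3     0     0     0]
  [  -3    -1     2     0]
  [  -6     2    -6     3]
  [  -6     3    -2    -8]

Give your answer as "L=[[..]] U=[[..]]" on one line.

L=[[1,0,0,0],[-1,1,0,0],[-2,-2,1,0],[-2,-3,-2,1]] U=[[3,0,0,0],[0,-1,2,0],[0,0,-2,3],[0,0,0,-2]]

  R1 -= -1·R0 → [0,-1,2,0]
  R2 -= -2·R0 → [0,2,-6,3]
  R3 -= -2·R0 → [0,3,-2,-8]
  R2 -= -2·R1 → [0,0,-2,3]
  R3 -= -3·R1 → [0,0,4,-8]
  R3 -= -2·R2 → [0,0,0,-2]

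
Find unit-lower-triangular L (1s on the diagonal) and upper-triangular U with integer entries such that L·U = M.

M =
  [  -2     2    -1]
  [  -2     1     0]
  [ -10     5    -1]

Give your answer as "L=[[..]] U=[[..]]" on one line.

  r1 -= 1·r0 → [0,-1,1]
  r2 -= 5·r0 → [0,-5,4]
  r2 -= 5·r1 → [0,0,-1]

L=[[1,0,0],[1,1,0],[5,5,1]] U=[[-2,2,-1],[0,-1,1],[0,0,-1]]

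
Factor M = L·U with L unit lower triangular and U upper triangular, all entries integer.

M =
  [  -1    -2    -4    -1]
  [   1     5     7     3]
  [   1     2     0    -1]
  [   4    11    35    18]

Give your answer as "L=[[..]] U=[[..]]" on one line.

L=[[1,0,0,0],[-1,1,0,0],[-1,0,1,0],[-4,1,-4,1]] U=[[-1,-2,-4,-1],[0,3,3,2],[0,0,-4,-2],[0,0,0,4]]

  R1 -= -1·R0 → [0,3,3,2]
  R2 -= -1·R0 → [0,0,-4,-2]
  R3 -= -4·R0 → [0,3,19,14]
  R2 -= 0·R1 → [0,0,-4,-2]
  R3 -= 1·R1 → [0,0,16,12]
  R3 -= -4·R2 → [0,0,0,4]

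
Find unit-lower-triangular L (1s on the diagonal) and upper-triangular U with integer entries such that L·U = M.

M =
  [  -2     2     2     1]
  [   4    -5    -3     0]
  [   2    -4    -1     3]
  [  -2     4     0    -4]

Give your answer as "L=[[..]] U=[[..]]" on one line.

  R1 -= -2·R0 → [0,-1,1,2]
  R2 -= -1·R0 → [0,-2,1,4]
  R3 -= 1·R0 → [0,2,-2,-5]
  R2 -= 2·R1 → [0,0,-1,0]
  R3 -= -2·R1 → [0,0,0,-1]
  R3 -= 0·R2 → [0,0,0,-1]

L=[[1,0,0,0],[-2,1,0,0],[-1,2,1,0],[1,-2,0,1]] U=[[-2,2,2,1],[0,-1,1,2],[0,0,-1,0],[0,0,0,-1]]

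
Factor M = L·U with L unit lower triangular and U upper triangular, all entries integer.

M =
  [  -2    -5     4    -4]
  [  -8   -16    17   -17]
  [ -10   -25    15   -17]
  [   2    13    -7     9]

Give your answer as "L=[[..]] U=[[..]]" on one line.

  r1 -= 4·r0 → [0,4,1,-1]
  r2 -= 5·r0 → [0,0,-5,3]
  r3 -= -1·r0 → [0,8,-3,5]
  r2 -= 0·r1 → [0,0,-5,3]
  r3 -= 2·r1 → [0,0,-5,7]
  r3 -= 1·r2 → [0,0,0,4]

L=[[1,0,0,0],[4,1,0,0],[5,0,1,0],[-1,2,1,1]] U=[[-2,-5,4,-4],[0,4,1,-1],[0,0,-5,3],[0,0,0,4]]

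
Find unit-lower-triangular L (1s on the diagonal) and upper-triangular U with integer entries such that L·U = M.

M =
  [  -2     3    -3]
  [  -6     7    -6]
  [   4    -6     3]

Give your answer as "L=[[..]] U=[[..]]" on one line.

  r1 -= 3·r0 → [0,-2,3]
  r2 -= -2·r0 → [0,0,-3]
  r2 -= 0·r1 → [0,0,-3]

L=[[1,0,0],[3,1,0],[-2,0,1]] U=[[-2,3,-3],[0,-2,3],[0,0,-3]]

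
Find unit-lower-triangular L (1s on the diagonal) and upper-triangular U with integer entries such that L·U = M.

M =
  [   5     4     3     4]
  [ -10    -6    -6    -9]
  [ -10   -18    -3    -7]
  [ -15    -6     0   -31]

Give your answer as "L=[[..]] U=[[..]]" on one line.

  r1 -= -2·r0 → [0,2,0,-1]
  r2 -= -2·r0 → [0,-10,3,1]
  r3 -= -3·r0 → [0,6,9,-19]
  r2 -= -5·r1 → [0,0,3,-4]
  r3 -= 3·r1 → [0,0,9,-16]
  r3 -= 3·r2 → [0,0,0,-4]

L=[[1,0,0,0],[-2,1,0,0],[-2,-5,1,0],[-3,3,3,1]] U=[[5,4,3,4],[0,2,0,-1],[0,0,3,-4],[0,0,0,-4]]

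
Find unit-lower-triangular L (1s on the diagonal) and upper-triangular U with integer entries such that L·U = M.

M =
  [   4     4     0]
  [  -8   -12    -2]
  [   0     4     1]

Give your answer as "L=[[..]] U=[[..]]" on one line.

  row1 -= -2·row0 → [0,-4,-2]
  row2 -= 0·row0 → [0,4,1]
  row2 -= -1·row1 → [0,0,-1]

L=[[1,0,0],[-2,1,0],[0,-1,1]] U=[[4,4,0],[0,-4,-2],[0,0,-1]]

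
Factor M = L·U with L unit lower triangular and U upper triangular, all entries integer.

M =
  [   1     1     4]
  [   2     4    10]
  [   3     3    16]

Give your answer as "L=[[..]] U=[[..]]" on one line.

  R1 -= 2·R0 → [0,2,2]
  R2 -= 3·R0 → [0,0,4]
  R2 -= 0·R1 → [0,0,4]

L=[[1,0,0],[2,1,0],[3,0,1]] U=[[1,1,4],[0,2,2],[0,0,4]]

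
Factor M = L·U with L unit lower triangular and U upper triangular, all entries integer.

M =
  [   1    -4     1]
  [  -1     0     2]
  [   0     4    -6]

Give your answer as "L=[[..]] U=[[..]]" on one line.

  r1 -= -1·r0 → [0,-4,3]
  r2 -= 0·r0 → [0,4,-6]
  r2 -= -1·r1 → [0,0,-3]

L=[[1,0,0],[-1,1,0],[0,-1,1]] U=[[1,-4,1],[0,-4,3],[0,0,-3]]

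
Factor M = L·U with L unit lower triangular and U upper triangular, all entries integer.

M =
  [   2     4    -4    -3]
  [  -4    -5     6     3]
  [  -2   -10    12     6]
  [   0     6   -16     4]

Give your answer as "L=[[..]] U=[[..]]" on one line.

  R1 -= -2·R0 → [0,3,-2,-3]
  R2 -= -1·R0 → [0,-6,8,3]
  R3 -= 0·R0 → [0,6,-16,4]
  R2 -= -2·R1 → [0,0,4,-3]
  R3 -= 2·R1 → [0,0,-12,10]
  R3 -= -3·R2 → [0,0,0,1]

L=[[1,0,0,0],[-2,1,0,0],[-1,-2,1,0],[0,2,-3,1]] U=[[2,4,-4,-3],[0,3,-2,-3],[0,0,4,-3],[0,0,0,1]]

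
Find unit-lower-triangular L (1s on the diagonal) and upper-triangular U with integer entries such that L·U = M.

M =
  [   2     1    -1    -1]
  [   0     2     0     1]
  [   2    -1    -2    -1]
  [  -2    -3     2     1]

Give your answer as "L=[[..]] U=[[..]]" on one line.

  r1 -= 0·r0 → [0,2,0,1]
  r2 -= 1·r0 → [0,-2,-1,0]
  r3 -= -1·r0 → [0,-2,1,0]
  r2 -= -1·r1 → [0,0,-1,1]
  r3 -= -1·r1 → [0,0,1,1]
  r3 -= -1·r2 → [0,0,0,2]

L=[[1,0,0,0],[0,1,0,0],[1,-1,1,0],[-1,-1,-1,1]] U=[[2,1,-1,-1],[0,2,0,1],[0,0,-1,1],[0,0,0,2]]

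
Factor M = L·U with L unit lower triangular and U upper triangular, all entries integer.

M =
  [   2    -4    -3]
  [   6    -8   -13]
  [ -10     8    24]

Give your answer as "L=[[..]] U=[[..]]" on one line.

  row1 -= 3·row0 → [0,4,-4]
  row2 -= -5·row0 → [0,-12,9]
  row2 -= -3·row1 → [0,0,-3]

L=[[1,0,0],[3,1,0],[-5,-3,1]] U=[[2,-4,-3],[0,4,-4],[0,0,-3]]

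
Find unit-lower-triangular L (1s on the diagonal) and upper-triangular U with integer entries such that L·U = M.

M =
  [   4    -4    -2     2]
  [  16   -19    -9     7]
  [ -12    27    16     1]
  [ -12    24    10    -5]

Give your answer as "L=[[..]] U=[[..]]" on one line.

L=[[1,0,0,0],[4,1,0,0],[-3,-5,1,0],[-3,-4,0,1]] U=[[4,-4,-2,2],[0,-3,-1,-1],[0,0,5,2],[0,0,0,-3]]

  row1 -= 4·row0 → [0,-3,-1,-1]
  row2 -= -3·row0 → [0,15,10,7]
  row3 -= -3·row0 → [0,12,4,1]
  row2 -= -5·row1 → [0,0,5,2]
  row3 -= -4·row1 → [0,0,0,-3]
  row3 -= 0·row2 → [0,0,0,-3]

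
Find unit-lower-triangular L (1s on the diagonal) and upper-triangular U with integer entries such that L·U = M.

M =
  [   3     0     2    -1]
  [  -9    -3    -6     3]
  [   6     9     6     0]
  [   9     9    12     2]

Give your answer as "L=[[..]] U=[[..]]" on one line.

L=[[1,0,0,0],[-3,1,0,0],[2,-3,1,0],[3,-3,3,1]] U=[[3,0,2,-1],[0,-3,0,0],[0,0,2,2],[0,0,0,-1]]

  row1 -= -3·row0 → [0,-3,0,0]
  row2 -= 2·row0 → [0,9,2,2]
  row3 -= 3·row0 → [0,9,6,5]
  row2 -= -3·row1 → [0,0,2,2]
  row3 -= -3·row1 → [0,0,6,5]
  row3 -= 3·row2 → [0,0,0,-1]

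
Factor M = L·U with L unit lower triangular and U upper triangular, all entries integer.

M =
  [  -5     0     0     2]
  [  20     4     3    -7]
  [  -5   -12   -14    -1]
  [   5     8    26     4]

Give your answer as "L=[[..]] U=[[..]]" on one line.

L=[[1,0,0,0],[-4,1,0,0],[1,-3,1,0],[-1,2,-4,1]] U=[[-5,0,0,2],[0,4,3,1],[0,0,-5,0],[0,0,0,4]]

  r1 -= -4·r0 → [0,4,3,1]
  r2 -= 1·r0 → [0,-12,-14,-3]
  r3 -= -1·r0 → [0,8,26,6]
  r2 -= -3·r1 → [0,0,-5,0]
  r3 -= 2·r1 → [0,0,20,4]
  r3 -= -4·r2 → [0,0,0,4]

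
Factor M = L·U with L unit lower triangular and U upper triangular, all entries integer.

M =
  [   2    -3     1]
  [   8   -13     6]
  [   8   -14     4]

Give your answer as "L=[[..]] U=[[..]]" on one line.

  row1 -= 4·row0 → [0,-1,2]
  row2 -= 4·row0 → [0,-2,0]
  row2 -= 2·row1 → [0,0,-4]

L=[[1,0,0],[4,1,0],[4,2,1]] U=[[2,-3,1],[0,-1,2],[0,0,-4]]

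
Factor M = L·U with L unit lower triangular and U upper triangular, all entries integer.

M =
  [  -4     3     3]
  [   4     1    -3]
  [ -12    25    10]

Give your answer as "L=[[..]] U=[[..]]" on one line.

  r1 -= -1·r0 → [0,4,0]
  r2 -= 3·r0 → [0,16,1]
  r2 -= 4·r1 → [0,0,1]

L=[[1,0,0],[-1,1,0],[3,4,1]] U=[[-4,3,3],[0,4,0],[0,0,1]]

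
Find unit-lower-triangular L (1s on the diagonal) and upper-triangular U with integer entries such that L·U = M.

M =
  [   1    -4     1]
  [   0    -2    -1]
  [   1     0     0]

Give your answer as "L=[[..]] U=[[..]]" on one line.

L=[[1,0,0],[0,1,0],[1,-2,1]] U=[[1,-4,1],[0,-2,-1],[0,0,-3]]

  r1 -= 0·r0 → [0,-2,-1]
  r2 -= 1·r0 → [0,4,-1]
  r2 -= -2·r1 → [0,0,-3]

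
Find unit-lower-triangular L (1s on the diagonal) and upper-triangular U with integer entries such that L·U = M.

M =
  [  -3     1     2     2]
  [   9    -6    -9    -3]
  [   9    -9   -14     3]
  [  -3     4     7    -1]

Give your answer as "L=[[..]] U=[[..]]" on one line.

  row1 -= -3·row0 → [0,-3,-3,3]
  row2 -= -3·row0 → [0,-6,-8,9]
  row3 -= 1·row0 → [0,3,5,-3]
  row2 -= 2·row1 → [0,0,-2,3]
  row3 -= -1·row1 → [0,0,2,0]
  row3 -= -1·row2 → [0,0,0,3]

L=[[1,0,0,0],[-3,1,0,0],[-3,2,1,0],[1,-1,-1,1]] U=[[-3,1,2,2],[0,-3,-3,3],[0,0,-2,3],[0,0,0,3]]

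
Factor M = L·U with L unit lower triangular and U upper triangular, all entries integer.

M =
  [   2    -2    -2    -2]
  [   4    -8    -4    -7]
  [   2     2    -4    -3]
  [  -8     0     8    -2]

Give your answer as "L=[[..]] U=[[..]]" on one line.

  R1 -= 2·R0 → [0,-4,0,-3]
  R2 -= 1·R0 → [0,4,-2,-1]
  R3 -= -4·R0 → [0,-8,0,-10]
  R2 -= -1·R1 → [0,0,-2,-4]
  R3 -= 2·R1 → [0,0,0,-4]
  R3 -= 0·R2 → [0,0,0,-4]

L=[[1,0,0,0],[2,1,0,0],[1,-1,1,0],[-4,2,0,1]] U=[[2,-2,-2,-2],[0,-4,0,-3],[0,0,-2,-4],[0,0,0,-4]]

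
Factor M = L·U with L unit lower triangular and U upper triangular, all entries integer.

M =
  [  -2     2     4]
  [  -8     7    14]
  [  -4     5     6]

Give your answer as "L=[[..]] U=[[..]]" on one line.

  R1 -= 4·R0 → [0,-1,-2]
  R2 -= 2·R0 → [0,1,-2]
  R2 -= -1·R1 → [0,0,-4]

L=[[1,0,0],[4,1,0],[2,-1,1]] U=[[-2,2,4],[0,-1,-2],[0,0,-4]]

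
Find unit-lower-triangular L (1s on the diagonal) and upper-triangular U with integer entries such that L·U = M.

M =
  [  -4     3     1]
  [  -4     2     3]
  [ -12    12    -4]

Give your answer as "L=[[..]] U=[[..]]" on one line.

L=[[1,0,0],[1,1,0],[3,-3,1]] U=[[-4,3,1],[0,-1,2],[0,0,-1]]

  row1 -= 1·row0 → [0,-1,2]
  row2 -= 3·row0 → [0,3,-7]
  row2 -= -3·row1 → [0,0,-1]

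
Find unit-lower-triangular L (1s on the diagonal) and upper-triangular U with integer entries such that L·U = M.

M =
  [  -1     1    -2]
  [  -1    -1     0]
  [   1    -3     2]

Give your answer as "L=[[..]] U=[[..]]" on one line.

L=[[1,0,0],[1,1,0],[-1,1,1]] U=[[-1,1,-2],[0,-2,2],[0,0,-2]]

  row1 -= 1·row0 → [0,-2,2]
  row2 -= -1·row0 → [0,-2,0]
  row2 -= 1·row1 → [0,0,-2]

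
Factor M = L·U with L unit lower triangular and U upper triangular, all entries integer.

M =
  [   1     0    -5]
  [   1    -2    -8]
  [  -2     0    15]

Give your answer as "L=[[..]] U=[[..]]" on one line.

L=[[1,0,0],[1,1,0],[-2,0,1]] U=[[1,0,-5],[0,-2,-3],[0,0,5]]

  r1 -= 1·r0 → [0,-2,-3]
  r2 -= -2·r0 → [0,0,5]
  r2 -= 0·r1 → [0,0,5]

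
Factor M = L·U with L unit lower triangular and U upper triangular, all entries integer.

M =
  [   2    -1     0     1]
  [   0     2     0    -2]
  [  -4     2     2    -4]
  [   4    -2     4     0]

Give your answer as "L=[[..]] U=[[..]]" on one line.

  R1 -= 0·R0 → [0,2,0,-2]
  R2 -= -2·R0 → [0,0,2,-2]
  R3 -= 2·R0 → [0,0,4,-2]
  R2 -= 0·R1 → [0,0,2,-2]
  R3 -= 0·R1 → [0,0,4,-2]
  R3 -= 2·R2 → [0,0,0,2]

L=[[1,0,0,0],[0,1,0,0],[-2,0,1,0],[2,0,2,1]] U=[[2,-1,0,1],[0,2,0,-2],[0,0,2,-2],[0,0,0,2]]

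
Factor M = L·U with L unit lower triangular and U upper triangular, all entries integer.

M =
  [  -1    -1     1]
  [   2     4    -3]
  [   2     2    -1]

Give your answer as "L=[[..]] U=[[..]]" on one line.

  row1 -= -2·row0 → [0,2,-1]
  row2 -= -2·row0 → [0,0,1]
  row2 -= 0·row1 → [0,0,1]

L=[[1,0,0],[-2,1,0],[-2,0,1]] U=[[-1,-1,1],[0,2,-1],[0,0,1]]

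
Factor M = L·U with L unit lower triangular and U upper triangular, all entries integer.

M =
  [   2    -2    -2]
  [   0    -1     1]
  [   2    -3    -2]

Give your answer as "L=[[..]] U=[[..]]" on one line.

  row1 -= 0·row0 → [0,-1,1]
  row2 -= 1·row0 → [0,-1,0]
  row2 -= 1·row1 → [0,0,-1]

L=[[1,0,0],[0,1,0],[1,1,1]] U=[[2,-2,-2],[0,-1,1],[0,0,-1]]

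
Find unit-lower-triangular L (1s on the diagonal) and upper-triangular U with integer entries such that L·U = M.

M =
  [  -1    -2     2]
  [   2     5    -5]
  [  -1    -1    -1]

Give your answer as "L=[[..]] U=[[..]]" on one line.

  row1 -= -2·row0 → [0,1,-1]
  row2 -= 1·row0 → [0,1,-3]
  row2 -= 1·row1 → [0,0,-2]

L=[[1,0,0],[-2,1,0],[1,1,1]] U=[[-1,-2,2],[0,1,-1],[0,0,-2]]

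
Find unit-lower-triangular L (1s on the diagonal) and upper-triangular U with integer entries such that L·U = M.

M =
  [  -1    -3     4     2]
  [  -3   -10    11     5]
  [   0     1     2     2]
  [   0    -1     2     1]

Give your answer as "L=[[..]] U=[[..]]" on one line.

L=[[1,0,0,0],[3,1,0,0],[0,-1,1,0],[0,1,3,1]] U=[[-1,-3,4,2],[0,-1,-1,-1],[0,0,1,1],[0,0,0,-1]]

  R1 -= 3·R0 → [0,-1,-1,-1]
  R2 -= 0·R0 → [0,1,2,2]
  R3 -= 0·R0 → [0,-1,2,1]
  R2 -= -1·R1 → [0,0,1,1]
  R3 -= 1·R1 → [0,0,3,2]
  R3 -= 3·R2 → [0,0,0,-1]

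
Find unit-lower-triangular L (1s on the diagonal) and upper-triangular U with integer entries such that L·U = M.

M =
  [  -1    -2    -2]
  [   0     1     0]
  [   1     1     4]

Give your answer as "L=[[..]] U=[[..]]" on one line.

  row1 -= 0·row0 → [0,1,0]
  row2 -= -1·row0 → [0,-1,2]
  row2 -= -1·row1 → [0,0,2]

L=[[1,0,0],[0,1,0],[-1,-1,1]] U=[[-1,-2,-2],[0,1,0],[0,0,2]]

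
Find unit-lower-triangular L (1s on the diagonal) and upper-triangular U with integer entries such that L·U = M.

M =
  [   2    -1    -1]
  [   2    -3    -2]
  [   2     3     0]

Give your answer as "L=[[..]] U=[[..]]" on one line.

L=[[1,0,0],[1,1,0],[1,-2,1]] U=[[2,-1,-1],[0,-2,-1],[0,0,-1]]

  row1 -= 1·row0 → [0,-2,-1]
  row2 -= 1·row0 → [0,4,1]
  row2 -= -2·row1 → [0,0,-1]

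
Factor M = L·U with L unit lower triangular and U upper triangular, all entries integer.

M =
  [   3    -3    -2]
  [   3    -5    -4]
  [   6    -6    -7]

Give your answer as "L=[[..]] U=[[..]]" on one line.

  r1 -= 1·r0 → [0,-2,-2]
  r2 -= 2·r0 → [0,0,-3]
  r2 -= 0·r1 → [0,0,-3]

L=[[1,0,0],[1,1,0],[2,0,1]] U=[[3,-3,-2],[0,-2,-2],[0,0,-3]]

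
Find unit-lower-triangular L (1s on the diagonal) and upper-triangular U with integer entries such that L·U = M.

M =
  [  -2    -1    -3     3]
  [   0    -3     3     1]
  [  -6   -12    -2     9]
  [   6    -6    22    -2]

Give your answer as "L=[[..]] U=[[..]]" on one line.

  row1 -= 0·row0 → [0,-3,3,1]
  row2 -= 3·row0 → [0,-9,7,0]
  row3 -= -3·row0 → [0,-9,13,7]
  row2 -= 3·row1 → [0,0,-2,-3]
  row3 -= 3·row1 → [0,0,4,4]
  row3 -= -2·row2 → [0,0,0,-2]

L=[[1,0,0,0],[0,1,0,0],[3,3,1,0],[-3,3,-2,1]] U=[[-2,-1,-3,3],[0,-3,3,1],[0,0,-2,-3],[0,0,0,-2]]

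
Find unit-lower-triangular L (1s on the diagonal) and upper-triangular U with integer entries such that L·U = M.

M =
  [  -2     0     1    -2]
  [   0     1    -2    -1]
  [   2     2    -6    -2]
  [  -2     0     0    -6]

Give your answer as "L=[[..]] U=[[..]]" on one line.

L=[[1,0,0,0],[0,1,0,0],[-1,2,1,0],[1,0,1,1]] U=[[-2,0,1,-2],[0,1,-2,-1],[0,0,-1,-2],[0,0,0,-2]]

  R1 -= 0·R0 → [0,1,-2,-1]
  R2 -= -1·R0 → [0,2,-5,-4]
  R3 -= 1·R0 → [0,0,-1,-4]
  R2 -= 2·R1 → [0,0,-1,-2]
  R3 -= 0·R1 → [0,0,-1,-4]
  R3 -= 1·R2 → [0,0,0,-2]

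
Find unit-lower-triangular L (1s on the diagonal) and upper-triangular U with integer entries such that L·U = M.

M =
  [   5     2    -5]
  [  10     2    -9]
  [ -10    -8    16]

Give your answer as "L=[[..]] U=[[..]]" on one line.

L=[[1,0,0],[2,1,0],[-2,2,1]] U=[[5,2,-5],[0,-2,1],[0,0,4]]

  r1 -= 2·r0 → [0,-2,1]
  r2 -= -2·r0 → [0,-4,6]
  r2 -= 2·r1 → [0,0,4]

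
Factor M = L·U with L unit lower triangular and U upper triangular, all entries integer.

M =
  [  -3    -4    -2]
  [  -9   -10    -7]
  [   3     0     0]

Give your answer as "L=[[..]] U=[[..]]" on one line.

  r1 -= 3·r0 → [0,2,-1]
  r2 -= -1·r0 → [0,-4,-2]
  r2 -= -2·r1 → [0,0,-4]

L=[[1,0,0],[3,1,0],[-1,-2,1]] U=[[-3,-4,-2],[0,2,-1],[0,0,-4]]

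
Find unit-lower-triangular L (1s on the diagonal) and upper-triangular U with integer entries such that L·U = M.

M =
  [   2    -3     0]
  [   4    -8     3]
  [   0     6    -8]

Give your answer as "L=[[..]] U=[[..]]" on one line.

L=[[1,0,0],[2,1,0],[0,-3,1]] U=[[2,-3,0],[0,-2,3],[0,0,1]]

  row1 -= 2·row0 → [0,-2,3]
  row2 -= 0·row0 → [0,6,-8]
  row2 -= -3·row1 → [0,0,1]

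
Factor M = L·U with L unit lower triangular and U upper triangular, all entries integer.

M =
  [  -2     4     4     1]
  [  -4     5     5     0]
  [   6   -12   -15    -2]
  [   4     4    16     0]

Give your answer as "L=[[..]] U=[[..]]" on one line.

L=[[1,0,0,0],[2,1,0,0],[-3,0,1,0],[-2,-4,-4,1]] U=[[-2,4,4,1],[0,-3,-3,-2],[0,0,-3,1],[0,0,0,-2]]

  r1 -= 2·r0 → [0,-3,-3,-2]
  r2 -= -3·r0 → [0,0,-3,1]
  r3 -= -2·r0 → [0,12,24,2]
  r2 -= 0·r1 → [0,0,-3,1]
  r3 -= -4·r1 → [0,0,12,-6]
  r3 -= -4·r2 → [0,0,0,-2]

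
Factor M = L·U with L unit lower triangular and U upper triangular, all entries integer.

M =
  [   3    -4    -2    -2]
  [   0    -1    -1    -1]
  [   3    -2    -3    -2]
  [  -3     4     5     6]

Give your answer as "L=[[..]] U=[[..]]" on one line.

  R1 -= 0·R0 → [0,-1,-1,-1]
  R2 -= 1·R0 → [0,2,-1,0]
  R3 -= -1·R0 → [0,0,3,4]
  R2 -= -2·R1 → [0,0,-3,-2]
  R3 -= 0·R1 → [0,0,3,4]
  R3 -= -1·R2 → [0,0,0,2]

L=[[1,0,0,0],[0,1,0,0],[1,-2,1,0],[-1,0,-1,1]] U=[[3,-4,-2,-2],[0,-1,-1,-1],[0,0,-3,-2],[0,0,0,2]]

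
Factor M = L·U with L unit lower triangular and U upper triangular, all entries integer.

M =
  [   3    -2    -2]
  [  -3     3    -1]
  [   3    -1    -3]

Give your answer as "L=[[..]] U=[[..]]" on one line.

  R1 -= -1·R0 → [0,1,-3]
  R2 -= 1·R0 → [0,1,-1]
  R2 -= 1·R1 → [0,0,2]

L=[[1,0,0],[-1,1,0],[1,1,1]] U=[[3,-2,-2],[0,1,-3],[0,0,2]]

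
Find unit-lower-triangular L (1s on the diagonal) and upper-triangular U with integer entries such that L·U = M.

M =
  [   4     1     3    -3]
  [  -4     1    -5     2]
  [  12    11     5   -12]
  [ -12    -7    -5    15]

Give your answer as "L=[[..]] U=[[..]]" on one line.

  r1 -= -1·r0 → [0,2,-2,-1]
  r2 -= 3·r0 → [0,8,-4,-3]
  r3 -= -3·r0 → [0,-4,4,6]
  r2 -= 4·r1 → [0,0,4,1]
  r3 -= -2·r1 → [0,0,0,4]
  r3 -= 0·r2 → [0,0,0,4]

L=[[1,0,0,0],[-1,1,0,0],[3,4,1,0],[-3,-2,0,1]] U=[[4,1,3,-3],[0,2,-2,-1],[0,0,4,1],[0,0,0,4]]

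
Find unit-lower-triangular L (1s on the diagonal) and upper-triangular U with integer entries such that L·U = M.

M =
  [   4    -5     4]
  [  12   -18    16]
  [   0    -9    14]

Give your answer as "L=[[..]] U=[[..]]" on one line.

  R1 -= 3·R0 → [0,-3,4]
  R2 -= 0·R0 → [0,-9,14]
  R2 -= 3·R1 → [0,0,2]

L=[[1,0,0],[3,1,0],[0,3,1]] U=[[4,-5,4],[0,-3,4],[0,0,2]]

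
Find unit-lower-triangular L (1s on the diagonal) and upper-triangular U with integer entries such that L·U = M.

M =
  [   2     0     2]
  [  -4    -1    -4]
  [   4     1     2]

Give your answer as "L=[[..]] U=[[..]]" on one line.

L=[[1,0,0],[-2,1,0],[2,-1,1]] U=[[2,0,2],[0,-1,0],[0,0,-2]]

  R1 -= -2·R0 → [0,-1,0]
  R2 -= 2·R0 → [0,1,-2]
  R2 -= -1·R1 → [0,0,-2]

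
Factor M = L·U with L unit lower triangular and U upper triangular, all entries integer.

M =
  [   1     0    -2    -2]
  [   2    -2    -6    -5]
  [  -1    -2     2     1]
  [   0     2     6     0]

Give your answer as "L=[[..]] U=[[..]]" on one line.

  R1 -= 2·R0 → [0,-2,-2,-1]
  R2 -= -1·R0 → [0,-2,0,-1]
  R3 -= 0·R0 → [0,2,6,0]
  R2 -= 1·R1 → [0,0,2,0]
  R3 -= -1·R1 → [0,0,4,-1]
  R3 -= 2·R2 → [0,0,0,-1]

L=[[1,0,0,0],[2,1,0,0],[-1,1,1,0],[0,-1,2,1]] U=[[1,0,-2,-2],[0,-2,-2,-1],[0,0,2,0],[0,0,0,-1]]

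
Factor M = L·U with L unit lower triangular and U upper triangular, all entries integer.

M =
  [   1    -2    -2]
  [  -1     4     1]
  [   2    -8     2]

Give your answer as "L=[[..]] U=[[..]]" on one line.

L=[[1,0,0],[-1,1,0],[2,-2,1]] U=[[1,-2,-2],[0,2,-1],[0,0,4]]

  row1 -= -1·row0 → [0,2,-1]
  row2 -= 2·row0 → [0,-4,6]
  row2 -= -2·row1 → [0,0,4]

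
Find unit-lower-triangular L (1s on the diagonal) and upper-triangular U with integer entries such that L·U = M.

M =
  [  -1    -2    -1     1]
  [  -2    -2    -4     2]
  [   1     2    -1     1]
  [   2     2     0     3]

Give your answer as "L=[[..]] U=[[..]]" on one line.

L=[[1,0,0,0],[2,1,0,0],[-1,0,1,0],[-2,-1,2,1]] U=[[-1,-2,-1,1],[0,2,-2,0],[0,0,-2,2],[0,0,0,1]]

  row1 -= 2·row0 → [0,2,-2,0]
  row2 -= -1·row0 → [0,0,-2,2]
  row3 -= -2·row0 → [0,-2,-2,5]
  row2 -= 0·row1 → [0,0,-2,2]
  row3 -= -1·row1 → [0,0,-4,5]
  row3 -= 2·row2 → [0,0,0,1]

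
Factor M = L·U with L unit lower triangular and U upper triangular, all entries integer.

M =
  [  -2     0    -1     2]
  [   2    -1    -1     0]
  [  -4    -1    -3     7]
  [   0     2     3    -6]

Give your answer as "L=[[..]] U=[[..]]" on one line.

  row1 -= -1·row0 → [0,-1,-2,2]
  row2 -= 2·row0 → [0,-1,-1,3]
  row3 -= 0·row0 → [0,2,3,-6]
  row2 -= 1·row1 → [0,0,1,1]
  row3 -= -2·row1 → [0,0,-1,-2]
  row3 -= -1·row2 → [0,0,0,-1]

L=[[1,0,0,0],[-1,1,0,0],[2,1,1,0],[0,-2,-1,1]] U=[[-2,0,-1,2],[0,-1,-2,2],[0,0,1,1],[0,0,0,-1]]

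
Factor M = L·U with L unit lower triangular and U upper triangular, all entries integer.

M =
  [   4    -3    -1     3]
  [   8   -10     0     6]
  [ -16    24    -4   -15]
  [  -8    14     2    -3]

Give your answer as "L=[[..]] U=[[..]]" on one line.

  r1 -= 2·r0 → [0,-4,2,0]
  r2 -= -4·r0 → [0,12,-8,-3]
  r3 -= -2·r0 → [0,8,0,3]
  r2 -= -3·r1 → [0,0,-2,-3]
  r3 -= -2·r1 → [0,0,4,3]
  r3 -= -2·r2 → [0,0,0,-3]

L=[[1,0,0,0],[2,1,0,0],[-4,-3,1,0],[-2,-2,-2,1]] U=[[4,-3,-1,3],[0,-4,2,0],[0,0,-2,-3],[0,0,0,-3]]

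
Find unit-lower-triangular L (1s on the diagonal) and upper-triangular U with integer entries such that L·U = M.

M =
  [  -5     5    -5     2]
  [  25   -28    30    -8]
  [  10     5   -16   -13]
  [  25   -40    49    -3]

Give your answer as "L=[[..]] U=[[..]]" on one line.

  row1 -= -5·row0 → [0,-3,5,2]
  row2 -= -2·row0 → [0,15,-26,-9]
  row3 -= -5·row0 → [0,-15,24,7]
  row2 -= -5·row1 → [0,0,-1,1]
  row3 -= 5·row1 → [0,0,-1,-3]
  row3 -= 1·row2 → [0,0,0,-4]

L=[[1,0,0,0],[-5,1,0,0],[-2,-5,1,0],[-5,5,1,1]] U=[[-5,5,-5,2],[0,-3,5,2],[0,0,-1,1],[0,0,0,-4]]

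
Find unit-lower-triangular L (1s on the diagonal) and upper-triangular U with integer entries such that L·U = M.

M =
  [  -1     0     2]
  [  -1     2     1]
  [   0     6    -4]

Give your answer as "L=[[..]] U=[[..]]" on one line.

  r1 -= 1·r0 → [0,2,-1]
  r2 -= 0·r0 → [0,6,-4]
  r2 -= 3·r1 → [0,0,-1]

L=[[1,0,0],[1,1,0],[0,3,1]] U=[[-1,0,2],[0,2,-1],[0,0,-1]]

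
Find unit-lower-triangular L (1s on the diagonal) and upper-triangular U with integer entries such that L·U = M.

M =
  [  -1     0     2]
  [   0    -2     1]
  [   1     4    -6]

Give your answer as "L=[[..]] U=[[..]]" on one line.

L=[[1,0,0],[0,1,0],[-1,-2,1]] U=[[-1,0,2],[0,-2,1],[0,0,-2]]

  R1 -= 0·R0 → [0,-2,1]
  R2 -= -1·R0 → [0,4,-4]
  R2 -= -2·R1 → [0,0,-2]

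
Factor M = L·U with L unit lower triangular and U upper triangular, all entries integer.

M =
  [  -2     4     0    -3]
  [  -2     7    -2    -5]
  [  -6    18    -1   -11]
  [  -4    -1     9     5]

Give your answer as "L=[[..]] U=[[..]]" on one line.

  R1 -= 1·R0 → [0,3,-2,-2]
  R2 -= 3·R0 → [0,6,-1,-2]
  R3 -= 2·R0 → [0,-9,9,11]
  R2 -= 2·R1 → [0,0,3,2]
  R3 -= -3·R1 → [0,0,3,5]
  R3 -= 1·R2 → [0,0,0,3]

L=[[1,0,0,0],[1,1,0,0],[3,2,1,0],[2,-3,1,1]] U=[[-2,4,0,-3],[0,3,-2,-2],[0,0,3,2],[0,0,0,3]]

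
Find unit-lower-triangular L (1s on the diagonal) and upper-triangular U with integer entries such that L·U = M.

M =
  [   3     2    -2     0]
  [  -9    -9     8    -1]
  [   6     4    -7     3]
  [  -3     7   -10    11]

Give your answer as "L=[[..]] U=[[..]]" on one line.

L=[[1,0,0,0],[-3,1,0,0],[2,0,1,0],[-1,-3,2,1]] U=[[3,2,-2,0],[0,-3,2,-1],[0,0,-3,3],[0,0,0,2]]

  row1 -= -3·row0 → [0,-3,2,-1]
  row2 -= 2·row0 → [0,0,-3,3]
  row3 -= -1·row0 → [0,9,-12,11]
  row2 -= 0·row1 → [0,0,-3,3]
  row3 -= -3·row1 → [0,0,-6,8]
  row3 -= 2·row2 → [0,0,0,2]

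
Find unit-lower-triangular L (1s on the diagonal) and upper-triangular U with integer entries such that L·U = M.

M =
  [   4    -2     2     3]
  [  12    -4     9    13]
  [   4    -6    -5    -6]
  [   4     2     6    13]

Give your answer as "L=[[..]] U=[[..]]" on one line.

  row1 -= 3·row0 → [0,2,3,4]
  row2 -= 1·row0 → [0,-4,-7,-9]
  row3 -= 1·row0 → [0,4,4,10]
  row2 -= -2·row1 → [0,0,-1,-1]
  row3 -= 2·row1 → [0,0,-2,2]
  row3 -= 2·row2 → [0,0,0,4]

L=[[1,0,0,0],[3,1,0,0],[1,-2,1,0],[1,2,2,1]] U=[[4,-2,2,3],[0,2,3,4],[0,0,-1,-1],[0,0,0,4]]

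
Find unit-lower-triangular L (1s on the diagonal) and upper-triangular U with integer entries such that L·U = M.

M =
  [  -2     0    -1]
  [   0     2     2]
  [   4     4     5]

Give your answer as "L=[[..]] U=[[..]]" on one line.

  row1 -= 0·row0 → [0,2,2]
  row2 -= -2·row0 → [0,4,3]
  row2 -= 2·row1 → [0,0,-1]

L=[[1,0,0],[0,1,0],[-2,2,1]] U=[[-2,0,-1],[0,2,2],[0,0,-1]]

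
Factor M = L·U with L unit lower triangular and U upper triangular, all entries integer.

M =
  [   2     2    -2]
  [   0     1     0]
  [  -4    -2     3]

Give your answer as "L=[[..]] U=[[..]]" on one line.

L=[[1,0,0],[0,1,0],[-2,2,1]] U=[[2,2,-2],[0,1,0],[0,0,-1]]

  row1 -= 0·row0 → [0,1,0]
  row2 -= -2·row0 → [0,2,-1]
  row2 -= 2·row1 → [0,0,-1]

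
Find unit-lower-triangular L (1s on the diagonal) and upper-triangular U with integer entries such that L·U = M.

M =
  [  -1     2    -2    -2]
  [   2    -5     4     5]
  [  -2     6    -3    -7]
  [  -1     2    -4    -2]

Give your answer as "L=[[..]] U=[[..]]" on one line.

L=[[1,0,0,0],[-2,1,0,0],[2,-2,1,0],[1,0,-2,1]] U=[[-1,2,-2,-2],[0,-1,0,1],[0,0,1,-1],[0,0,0,-2]]

  R1 -= -2·R0 → [0,-1,0,1]
  R2 -= 2·R0 → [0,2,1,-3]
  R3 -= 1·R0 → [0,0,-2,0]
  R2 -= -2·R1 → [0,0,1,-1]
  R3 -= 0·R1 → [0,0,-2,0]
  R3 -= -2·R2 → [0,0,0,-2]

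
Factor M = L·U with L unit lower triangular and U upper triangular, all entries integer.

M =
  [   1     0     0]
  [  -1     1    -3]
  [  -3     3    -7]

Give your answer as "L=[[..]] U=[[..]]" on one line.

L=[[1,0,0],[-1,1,0],[-3,3,1]] U=[[1,0,0],[0,1,-3],[0,0,2]]

  r1 -= -1·r0 → [0,1,-3]
  r2 -= -3·r0 → [0,3,-7]
  r2 -= 3·r1 → [0,0,2]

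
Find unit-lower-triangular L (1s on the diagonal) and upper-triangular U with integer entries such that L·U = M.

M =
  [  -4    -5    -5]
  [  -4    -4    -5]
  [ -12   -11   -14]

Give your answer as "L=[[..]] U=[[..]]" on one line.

L=[[1,0,0],[1,1,0],[3,4,1]] U=[[-4,-5,-5],[0,1,0],[0,0,1]]

  R1 -= 1·R0 → [0,1,0]
  R2 -= 3·R0 → [0,4,1]
  R2 -= 4·R1 → [0,0,1]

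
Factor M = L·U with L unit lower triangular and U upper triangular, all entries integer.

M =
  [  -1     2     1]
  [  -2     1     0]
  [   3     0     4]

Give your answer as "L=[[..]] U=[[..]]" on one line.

L=[[1,0,0],[2,1,0],[-3,-2,1]] U=[[-1,2,1],[0,-3,-2],[0,0,3]]

  row1 -= 2·row0 → [0,-3,-2]
  row2 -= -3·row0 → [0,6,7]
  row2 -= -2·row1 → [0,0,3]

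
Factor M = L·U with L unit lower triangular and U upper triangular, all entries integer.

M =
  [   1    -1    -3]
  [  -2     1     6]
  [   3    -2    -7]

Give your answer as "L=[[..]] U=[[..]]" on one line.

L=[[1,0,0],[-2,1,0],[3,-1,1]] U=[[1,-1,-3],[0,-1,0],[0,0,2]]

  r1 -= -2·r0 → [0,-1,0]
  r2 -= 3·r0 → [0,1,2]
  r2 -= -1·r1 → [0,0,2]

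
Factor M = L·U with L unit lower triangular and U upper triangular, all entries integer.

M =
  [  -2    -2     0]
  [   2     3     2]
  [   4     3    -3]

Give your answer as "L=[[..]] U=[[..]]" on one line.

L=[[1,0,0],[-1,1,0],[-2,-1,1]] U=[[-2,-2,0],[0,1,2],[0,0,-1]]

  r1 -= -1·r0 → [0,1,2]
  r2 -= -2·r0 → [0,-1,-3]
  r2 -= -1·r1 → [0,0,-1]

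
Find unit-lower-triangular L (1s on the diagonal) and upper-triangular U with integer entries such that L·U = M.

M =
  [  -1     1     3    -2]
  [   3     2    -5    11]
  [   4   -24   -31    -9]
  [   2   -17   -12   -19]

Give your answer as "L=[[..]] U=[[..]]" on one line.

L=[[1,0,0,0],[-3,1,0,0],[-4,-4,1,0],[-2,-3,-2,1]] U=[[-1,1,3,-2],[0,5,4,5],[0,0,-3,3],[0,0,0,-2]]

  row1 -= -3·row0 → [0,5,4,5]
  row2 -= -4·row0 → [0,-20,-19,-17]
  row3 -= -2·row0 → [0,-15,-6,-23]
  row2 -= -4·row1 → [0,0,-3,3]
  row3 -= -3·row1 → [0,0,6,-8]
  row3 -= -2·row2 → [0,0,0,-2]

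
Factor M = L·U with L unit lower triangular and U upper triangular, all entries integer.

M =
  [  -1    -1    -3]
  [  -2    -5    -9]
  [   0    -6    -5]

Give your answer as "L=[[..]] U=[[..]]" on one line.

  R1 -= 2·R0 → [0,-3,-3]
  R2 -= 0·R0 → [0,-6,-5]
  R2 -= 2·R1 → [0,0,1]

L=[[1,0,0],[2,1,0],[0,2,1]] U=[[-1,-1,-3],[0,-3,-3],[0,0,1]]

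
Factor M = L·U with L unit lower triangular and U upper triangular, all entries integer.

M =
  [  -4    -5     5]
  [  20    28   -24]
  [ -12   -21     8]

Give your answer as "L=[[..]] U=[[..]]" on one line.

  row1 -= -5·row0 → [0,3,1]
  row2 -= 3·row0 → [0,-6,-7]
  row2 -= -2·row1 → [0,0,-5]

L=[[1,0,0],[-5,1,0],[3,-2,1]] U=[[-4,-5,5],[0,3,1],[0,0,-5]]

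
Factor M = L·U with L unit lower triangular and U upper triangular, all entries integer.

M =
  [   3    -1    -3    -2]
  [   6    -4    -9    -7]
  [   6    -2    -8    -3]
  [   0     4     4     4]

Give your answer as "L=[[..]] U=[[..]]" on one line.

  r1 -= 2·r0 → [0,-2,-3,-3]
  r2 -= 2·r0 → [0,0,-2,1]
  r3 -= 0·r0 → [0,4,4,4]
  r2 -= 0·r1 → [0,0,-2,1]
  r3 -= -2·r1 → [0,0,-2,-2]
  r3 -= 1·r2 → [0,0,0,-3]

L=[[1,0,0,0],[2,1,0,0],[2,0,1,0],[0,-2,1,1]] U=[[3,-1,-3,-2],[0,-2,-3,-3],[0,0,-2,1],[0,0,0,-3]]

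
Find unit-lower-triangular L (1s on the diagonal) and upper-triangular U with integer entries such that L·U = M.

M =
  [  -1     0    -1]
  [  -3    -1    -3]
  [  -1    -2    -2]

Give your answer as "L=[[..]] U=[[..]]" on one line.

  R1 -= 3·R0 → [0,-1,0]
  R2 -= 1·R0 → [0,-2,-1]
  R2 -= 2·R1 → [0,0,-1]

L=[[1,0,0],[3,1,0],[1,2,1]] U=[[-1,0,-1],[0,-1,0],[0,0,-1]]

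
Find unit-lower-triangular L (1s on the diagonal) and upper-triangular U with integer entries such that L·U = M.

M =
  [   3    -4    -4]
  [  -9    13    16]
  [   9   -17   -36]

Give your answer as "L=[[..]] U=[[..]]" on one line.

L=[[1,0,0],[-3,1,0],[3,-5,1]] U=[[3,-4,-4],[0,1,4],[0,0,-4]]

  row1 -= -3·row0 → [0,1,4]
  row2 -= 3·row0 → [0,-5,-24]
  row2 -= -5·row1 → [0,0,-4]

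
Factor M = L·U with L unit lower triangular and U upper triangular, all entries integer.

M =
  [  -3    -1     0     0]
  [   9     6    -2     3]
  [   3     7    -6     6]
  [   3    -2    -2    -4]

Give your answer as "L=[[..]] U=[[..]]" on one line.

L=[[1,0,0,0],[-3,1,0,0],[-1,2,1,0],[-1,-1,2,1]] U=[[-3,-1,0,0],[0,3,-2,3],[0,0,-2,0],[0,0,0,-1]]

  R1 -= -3·R0 → [0,3,-2,3]
  R2 -= -1·R0 → [0,6,-6,6]
  R3 -= -1·R0 → [0,-3,-2,-4]
  R2 -= 2·R1 → [0,0,-2,0]
  R3 -= -1·R1 → [0,0,-4,-1]
  R3 -= 2·R2 → [0,0,0,-1]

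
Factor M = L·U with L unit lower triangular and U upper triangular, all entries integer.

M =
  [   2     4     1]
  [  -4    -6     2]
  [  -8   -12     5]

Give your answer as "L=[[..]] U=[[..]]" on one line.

  R1 -= -2·R0 → [0,2,4]
  R2 -= -4·R0 → [0,4,9]
  R2 -= 2·R1 → [0,0,1]

L=[[1,0,0],[-2,1,0],[-4,2,1]] U=[[2,4,1],[0,2,4],[0,0,1]]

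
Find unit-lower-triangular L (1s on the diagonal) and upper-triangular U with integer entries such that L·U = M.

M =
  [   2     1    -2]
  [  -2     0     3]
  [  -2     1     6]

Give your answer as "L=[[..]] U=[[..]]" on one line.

L=[[1,0,0],[-1,1,0],[-1,2,1]] U=[[2,1,-2],[0,1,1],[0,0,2]]

  r1 -= -1·r0 → [0,1,1]
  r2 -= -1·r0 → [0,2,4]
  r2 -= 2·r1 → [0,0,2]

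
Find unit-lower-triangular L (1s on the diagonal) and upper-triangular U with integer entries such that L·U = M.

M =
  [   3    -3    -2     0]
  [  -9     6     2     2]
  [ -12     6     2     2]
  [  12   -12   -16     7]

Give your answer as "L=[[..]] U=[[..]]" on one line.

L=[[1,0,0,0],[-3,1,0,0],[-4,2,1,0],[4,0,-4,1]] U=[[3,-3,-2,0],[0,-3,-4,2],[0,0,2,-2],[0,0,0,-1]]

  R1 -= -3·R0 → [0,-3,-4,2]
  R2 -= -4·R0 → [0,-6,-6,2]
  R3 -= 4·R0 → [0,0,-8,7]
  R2 -= 2·R1 → [0,0,2,-2]
  R3 -= 0·R1 → [0,0,-8,7]
  R3 -= -4·R2 → [0,0,0,-1]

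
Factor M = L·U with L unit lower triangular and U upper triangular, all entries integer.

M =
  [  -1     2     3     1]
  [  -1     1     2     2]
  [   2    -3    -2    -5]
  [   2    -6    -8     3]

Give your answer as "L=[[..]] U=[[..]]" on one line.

L=[[1,0,0,0],[1,1,0,0],[-2,-1,1,0],[-2,2,0,1]] U=[[-1,2,3,1],[0,-1,-1,1],[0,0,3,-2],[0,0,0,3]]

  R1 -= 1·R0 → [0,-1,-1,1]
  R2 -= -2·R0 → [0,1,4,-3]
  R3 -= -2·R0 → [0,-2,-2,5]
  R2 -= -1·R1 → [0,0,3,-2]
  R3 -= 2·R1 → [0,0,0,3]
  R3 -= 0·R2 → [0,0,0,3]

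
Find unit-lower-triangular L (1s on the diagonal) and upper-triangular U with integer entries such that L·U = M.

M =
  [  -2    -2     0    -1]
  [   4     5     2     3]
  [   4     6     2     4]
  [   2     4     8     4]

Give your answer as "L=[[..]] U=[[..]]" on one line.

L=[[1,0,0,0],[-2,1,0,0],[-2,2,1,0],[-1,2,-2,1]] U=[[-2,-2,0,-1],[0,1,2,1],[0,0,-2,0],[0,0,0,1]]

  r1 -= -2·r0 → [0,1,2,1]
  r2 -= -2·r0 → [0,2,2,2]
  r3 -= -1·r0 → [0,2,8,3]
  r2 -= 2·r1 → [0,0,-2,0]
  r3 -= 2·r1 → [0,0,4,1]
  r3 -= -2·r2 → [0,0,0,1]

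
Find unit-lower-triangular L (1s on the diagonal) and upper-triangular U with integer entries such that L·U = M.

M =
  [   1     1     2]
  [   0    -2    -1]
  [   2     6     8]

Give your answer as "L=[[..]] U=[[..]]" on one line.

L=[[1,0,0],[0,1,0],[2,-2,1]] U=[[1,1,2],[0,-2,-1],[0,0,2]]

  r1 -= 0·r0 → [0,-2,-1]
  r2 -= 2·r0 → [0,4,4]
  r2 -= -2·r1 → [0,0,2]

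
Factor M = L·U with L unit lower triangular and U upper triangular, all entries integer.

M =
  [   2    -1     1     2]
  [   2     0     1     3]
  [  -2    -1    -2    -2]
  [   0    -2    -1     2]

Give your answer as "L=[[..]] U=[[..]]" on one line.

  R1 -= 1·R0 → [0,1,0,1]
  R2 -= -1·R0 → [0,-2,-1,0]
  R3 -= 0·R0 → [0,-2,-1,2]
  R2 -= -2·R1 → [0,0,-1,2]
  R3 -= -2·R1 → [0,0,-1,4]
  R3 -= 1·R2 → [0,0,0,2]

L=[[1,0,0,0],[1,1,0,0],[-1,-2,1,0],[0,-2,1,1]] U=[[2,-1,1,2],[0,1,0,1],[0,0,-1,2],[0,0,0,2]]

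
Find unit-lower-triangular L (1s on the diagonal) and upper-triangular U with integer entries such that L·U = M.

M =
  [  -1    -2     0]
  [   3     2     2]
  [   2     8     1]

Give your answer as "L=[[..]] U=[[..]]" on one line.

L=[[1,0,0],[-3,1,0],[-2,-1,1]] U=[[-1,-2,0],[0,-4,2],[0,0,3]]

  R1 -= -3·R0 → [0,-4,2]
  R2 -= -2·R0 → [0,4,1]
  R2 -= -1·R1 → [0,0,3]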